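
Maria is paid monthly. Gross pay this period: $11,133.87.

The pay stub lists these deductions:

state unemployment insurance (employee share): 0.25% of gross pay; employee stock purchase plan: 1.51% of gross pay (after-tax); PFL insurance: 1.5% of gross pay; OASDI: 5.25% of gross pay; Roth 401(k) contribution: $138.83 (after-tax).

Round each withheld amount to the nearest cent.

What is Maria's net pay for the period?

PFL insurance: $11,133.87 × 0.015 = $167.01
State unemployment insurance (employee share): $11,133.87 × 0.0025 = $27.83
OASDI: $11,133.87 × 0.0525 = $584.53
Employee stock purchase plan: $11,133.87 × 0.0151 = $168.12
Roth 401(k) contribution: $138.83
Total deductions = $167.01 + $27.83 + $584.53 + $168.12 + $138.83 = $1,086.32
Net pay = $11,133.87 − $1,086.32 = $10,047.55

$10,047.55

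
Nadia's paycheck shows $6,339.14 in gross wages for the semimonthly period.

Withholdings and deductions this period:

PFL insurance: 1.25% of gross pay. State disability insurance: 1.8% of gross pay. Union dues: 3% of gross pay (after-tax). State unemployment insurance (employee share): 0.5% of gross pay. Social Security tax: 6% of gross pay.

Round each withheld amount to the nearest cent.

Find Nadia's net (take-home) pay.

$5,543.58

State disability insurance: $6,339.14 × 0.018 = $114.10
Social Security tax: $6,339.14 × 0.06 = $380.35
PFL insurance: $6,339.14 × 0.0125 = $79.24
State unemployment insurance (employee share): $6,339.14 × 0.005 = $31.70
Union dues: $6,339.14 × 0.03 = $190.17
Total deductions = $114.10 + $380.35 + $79.24 + $31.70 + $190.17 = $795.56
Net pay = $6,339.14 − $795.56 = $5,543.58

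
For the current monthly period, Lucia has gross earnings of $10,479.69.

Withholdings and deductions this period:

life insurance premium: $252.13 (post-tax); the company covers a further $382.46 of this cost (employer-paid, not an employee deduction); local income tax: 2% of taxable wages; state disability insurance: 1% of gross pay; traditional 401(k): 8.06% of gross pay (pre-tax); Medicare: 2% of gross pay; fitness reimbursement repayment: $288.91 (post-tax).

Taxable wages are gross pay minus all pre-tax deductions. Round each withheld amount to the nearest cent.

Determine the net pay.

Traditional 401(k): $10,479.69 × 0.0806 = $844.66
Taxable wages = $10,479.69 − $844.66 = $9,635.03
Local income tax: $9,635.03 × 0.02 = $192.70
State disability insurance: $10,479.69 × 0.01 = $104.80
Medicare: $10,479.69 × 0.02 = $209.59
Life insurance premium: $252.13
Fitness reimbursement repayment: $288.91
(Employer's $382.46 toward life insurance premium is not withheld from the employee.)
Total deductions = $844.66 + $192.70 + $104.80 + $209.59 + $252.13 + $288.91 = $1,892.79
Net pay = $10,479.69 − $1,892.79 = $8,586.90

$8,586.90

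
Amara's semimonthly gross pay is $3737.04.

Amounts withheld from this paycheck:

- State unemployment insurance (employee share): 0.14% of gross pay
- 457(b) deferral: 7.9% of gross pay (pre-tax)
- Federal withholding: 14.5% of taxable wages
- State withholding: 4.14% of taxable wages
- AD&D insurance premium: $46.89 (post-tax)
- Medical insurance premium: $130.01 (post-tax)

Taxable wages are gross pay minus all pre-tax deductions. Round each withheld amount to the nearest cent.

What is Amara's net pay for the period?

457(b) deferral: $3737.04 × 0.079 = $295.23
Taxable wages = $3737.04 − $295.23 = $3441.81
State withholding: $3441.81 × 0.0414 = $142.49
Federal withholding: $3441.81 × 0.145 = $499.06
State unemployment insurance (employee share): $3737.04 × 0.0014 = $5.23
Medical insurance premium: $130.01
AD&D insurance premium: $46.89
Total deductions = $295.23 + $142.49 + $499.06 + $5.23 + $130.01 + $46.89 = $1118.91
Net pay = $3737.04 − $1118.91 = $2618.13

$2618.13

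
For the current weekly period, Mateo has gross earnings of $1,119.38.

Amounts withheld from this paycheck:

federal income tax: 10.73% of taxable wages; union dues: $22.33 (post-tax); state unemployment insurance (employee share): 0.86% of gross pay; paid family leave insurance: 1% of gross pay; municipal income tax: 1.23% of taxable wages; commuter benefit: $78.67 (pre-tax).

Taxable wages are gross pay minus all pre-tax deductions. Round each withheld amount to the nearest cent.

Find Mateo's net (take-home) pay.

$873.09

Commuter benefit: $78.67
Taxable wages = $1,119.38 − $78.67 = $1,040.71
Federal income tax: $1,040.71 × 0.1073 = $111.67
Municipal income tax: $1,040.71 × 0.0123 = $12.80
Paid family leave insurance: $1,119.38 × 0.01 = $11.19
State unemployment insurance (employee share): $1,119.38 × 0.0086 = $9.63
Union dues: $22.33
Total deductions = $78.67 + $111.67 + $12.80 + $11.19 + $9.63 + $22.33 = $246.29
Net pay = $1,119.38 − $246.29 = $873.09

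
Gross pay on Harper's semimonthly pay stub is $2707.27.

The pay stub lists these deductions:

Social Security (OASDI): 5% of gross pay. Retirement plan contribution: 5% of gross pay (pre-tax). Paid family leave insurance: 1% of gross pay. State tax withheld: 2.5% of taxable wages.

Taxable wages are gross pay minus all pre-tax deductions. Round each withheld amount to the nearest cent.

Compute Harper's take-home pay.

$2345.18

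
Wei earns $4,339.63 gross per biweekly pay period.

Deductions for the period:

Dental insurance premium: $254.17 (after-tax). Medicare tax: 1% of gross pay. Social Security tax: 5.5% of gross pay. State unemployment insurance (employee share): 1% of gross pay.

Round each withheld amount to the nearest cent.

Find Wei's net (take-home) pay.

Medicare tax: $4,339.63 × 0.01 = $43.40
Social Security tax: $4,339.63 × 0.055 = $238.68
State unemployment insurance (employee share): $4,339.63 × 0.01 = $43.40
Dental insurance premium: $254.17
Total deductions = $43.40 + $238.68 + $43.40 + $254.17 = $579.65
Net pay = $4,339.63 − $579.65 = $3,759.98

$3,759.98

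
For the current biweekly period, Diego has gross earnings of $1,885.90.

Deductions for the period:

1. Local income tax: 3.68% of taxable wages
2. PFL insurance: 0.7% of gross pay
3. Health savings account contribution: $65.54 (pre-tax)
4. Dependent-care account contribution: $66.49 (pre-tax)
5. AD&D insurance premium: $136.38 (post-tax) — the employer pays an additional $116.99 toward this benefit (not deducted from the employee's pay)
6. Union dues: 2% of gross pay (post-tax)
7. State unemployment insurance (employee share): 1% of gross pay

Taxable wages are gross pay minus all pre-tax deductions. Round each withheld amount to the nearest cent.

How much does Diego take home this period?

Health savings account contribution: $65.54
Dependent-care account contribution: $66.49
Pre-tax total = $65.54 + $66.49 = $132.03
Taxable wages = $1,885.90 − $132.03 = $1,753.87
Local income tax: $1,753.87 × 0.0368 = $64.54
State unemployment insurance (employee share): $1,885.90 × 0.01 = $18.86
PFL insurance: $1,885.90 × 0.007 = $13.20
AD&D insurance premium: $136.38
Union dues: $1,885.90 × 0.02 = $37.72
(Employer's $116.99 toward AD&D insurance premium is not withheld from the employee.)
Total deductions = $65.54 + $66.49 + $64.54 + $18.86 + $13.20 + $136.38 + $37.72 = $402.73
Net pay = $1,885.90 − $402.73 = $1,483.17

$1,483.17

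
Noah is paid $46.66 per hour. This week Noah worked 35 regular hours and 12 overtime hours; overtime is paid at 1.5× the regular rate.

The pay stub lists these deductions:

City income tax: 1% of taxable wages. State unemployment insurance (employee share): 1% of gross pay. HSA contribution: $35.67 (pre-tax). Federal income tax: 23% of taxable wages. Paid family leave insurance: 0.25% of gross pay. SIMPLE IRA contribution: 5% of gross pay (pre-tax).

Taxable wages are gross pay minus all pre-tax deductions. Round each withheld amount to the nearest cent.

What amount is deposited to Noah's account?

$1,727.47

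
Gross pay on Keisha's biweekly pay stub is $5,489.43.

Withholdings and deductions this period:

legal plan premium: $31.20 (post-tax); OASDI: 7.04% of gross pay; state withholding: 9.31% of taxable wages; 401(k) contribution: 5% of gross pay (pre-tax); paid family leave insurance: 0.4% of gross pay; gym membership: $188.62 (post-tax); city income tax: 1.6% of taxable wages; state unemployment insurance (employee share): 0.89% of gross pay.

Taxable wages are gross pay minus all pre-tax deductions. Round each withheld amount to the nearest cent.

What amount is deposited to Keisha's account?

401(k) contribution: $5,489.43 × 0.05 = $274.47
Taxable wages = $5,489.43 − $274.47 = $5,214.96
State withholding: $5,214.96 × 0.0931 = $485.51
City income tax: $5,214.96 × 0.016 = $83.44
Paid family leave insurance: $5,489.43 × 0.004 = $21.96
OASDI: $5,489.43 × 0.0704 = $386.46
State unemployment insurance (employee share): $5,489.43 × 0.0089 = $48.86
Gym membership: $188.62
Legal plan premium: $31.20
Total deductions = $274.47 + $485.51 + $83.44 + $21.96 + $386.46 + $48.86 + $188.62 + $31.20 = $1,520.52
Net pay = $5,489.43 − $1,520.52 = $3,968.91

$3,968.91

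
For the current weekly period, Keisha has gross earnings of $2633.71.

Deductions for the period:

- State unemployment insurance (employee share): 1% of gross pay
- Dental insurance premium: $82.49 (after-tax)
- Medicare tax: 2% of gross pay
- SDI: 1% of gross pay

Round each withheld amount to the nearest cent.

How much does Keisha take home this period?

$2445.87

State unemployment insurance (employee share): $2633.71 × 0.01 = $26.34
Medicare tax: $2633.71 × 0.02 = $52.67
SDI: $2633.71 × 0.01 = $26.34
Dental insurance premium: $82.49
Total deductions = $26.34 + $52.67 + $26.34 + $82.49 = $187.84
Net pay = $2633.71 − $187.84 = $2445.87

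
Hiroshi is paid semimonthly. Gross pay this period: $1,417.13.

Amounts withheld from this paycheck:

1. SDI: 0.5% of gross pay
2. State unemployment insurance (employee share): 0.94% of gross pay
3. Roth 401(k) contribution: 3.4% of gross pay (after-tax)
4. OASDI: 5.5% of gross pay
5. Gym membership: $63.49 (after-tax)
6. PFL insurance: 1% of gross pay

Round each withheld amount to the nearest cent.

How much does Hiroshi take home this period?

$1,192.94

State unemployment insurance (employee share): $1,417.13 × 0.0094 = $13.32
PFL insurance: $1,417.13 × 0.01 = $14.17
OASDI: $1,417.13 × 0.055 = $77.94
SDI: $1,417.13 × 0.005 = $7.09
Roth 401(k) contribution: $1,417.13 × 0.034 = $48.18
Gym membership: $63.49
Total deductions = $13.32 + $14.17 + $77.94 + $7.09 + $48.18 + $63.49 = $224.19
Net pay = $1,417.13 − $224.19 = $1,192.94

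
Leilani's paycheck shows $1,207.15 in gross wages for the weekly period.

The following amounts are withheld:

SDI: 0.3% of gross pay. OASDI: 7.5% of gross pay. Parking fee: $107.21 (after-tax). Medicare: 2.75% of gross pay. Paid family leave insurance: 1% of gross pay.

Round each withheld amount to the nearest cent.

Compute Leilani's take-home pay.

$960.51

Medicare: $1,207.15 × 0.0275 = $33.20
SDI: $1,207.15 × 0.003 = $3.62
Paid family leave insurance: $1,207.15 × 0.01 = $12.07
OASDI: $1,207.15 × 0.075 = $90.54
Parking fee: $107.21
Total deductions = $33.20 + $3.62 + $12.07 + $90.54 + $107.21 = $246.64
Net pay = $1,207.15 − $246.64 = $960.51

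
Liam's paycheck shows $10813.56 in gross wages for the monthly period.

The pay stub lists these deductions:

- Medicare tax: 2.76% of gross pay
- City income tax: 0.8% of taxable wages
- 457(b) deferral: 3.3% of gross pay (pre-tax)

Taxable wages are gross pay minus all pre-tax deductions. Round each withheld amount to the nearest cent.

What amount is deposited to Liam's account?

$10074.61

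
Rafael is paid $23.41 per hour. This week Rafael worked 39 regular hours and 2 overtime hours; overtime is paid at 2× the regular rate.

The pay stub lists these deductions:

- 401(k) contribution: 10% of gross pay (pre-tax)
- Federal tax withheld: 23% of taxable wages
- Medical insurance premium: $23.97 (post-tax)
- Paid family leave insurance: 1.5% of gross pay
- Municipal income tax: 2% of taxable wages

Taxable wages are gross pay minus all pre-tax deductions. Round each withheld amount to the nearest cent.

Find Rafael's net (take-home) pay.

Regular pay: 39 × $23.41 = $912.99
Overtime pay: 2 × $23.41 × 2 = $93.64
Gross pay = $912.99 + $93.64 = $1,006.63
401(k) contribution: $1,006.63 × 0.1 = $100.66
Taxable wages = $1,006.63 − $100.66 = $905.97
Federal tax withheld: $905.97 × 0.23 = $208.37
Municipal income tax: $905.97 × 0.02 = $18.12
Paid family leave insurance: $1,006.63 × 0.015 = $15.10
Medical insurance premium: $23.97
Total deductions = $100.66 + $208.37 + $18.12 + $15.10 + $23.97 = $366.22
Net pay = $1,006.63 − $366.22 = $640.41

$640.41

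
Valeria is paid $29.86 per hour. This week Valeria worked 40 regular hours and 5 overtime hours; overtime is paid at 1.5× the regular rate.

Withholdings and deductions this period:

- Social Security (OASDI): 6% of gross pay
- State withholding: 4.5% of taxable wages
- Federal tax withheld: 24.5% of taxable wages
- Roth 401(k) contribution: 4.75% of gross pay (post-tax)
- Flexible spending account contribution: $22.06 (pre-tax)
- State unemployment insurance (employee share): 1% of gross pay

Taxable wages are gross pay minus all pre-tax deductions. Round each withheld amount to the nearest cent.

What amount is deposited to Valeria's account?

$824.72

Regular pay: 40 × $29.86 = $1194.40
Overtime pay: 5 × $29.86 × 1.5 = $223.95
Gross pay = $1194.40 + $223.95 = $1418.35
Flexible spending account contribution: $22.06
Taxable wages = $1418.35 − $22.06 = $1396.29
State withholding: $1396.29 × 0.045 = $62.83
Federal tax withheld: $1396.29 × 0.245 = $342.09
State unemployment insurance (employee share): $1418.35 × 0.01 = $14.18
Social Security (OASDI): $1418.35 × 0.06 = $85.10
Roth 401(k) contribution: $1418.35 × 0.0475 = $67.37
Total deductions = $22.06 + $62.83 + $342.09 + $14.18 + $85.10 + $67.37 = $593.63
Net pay = $1418.35 − $593.63 = $824.72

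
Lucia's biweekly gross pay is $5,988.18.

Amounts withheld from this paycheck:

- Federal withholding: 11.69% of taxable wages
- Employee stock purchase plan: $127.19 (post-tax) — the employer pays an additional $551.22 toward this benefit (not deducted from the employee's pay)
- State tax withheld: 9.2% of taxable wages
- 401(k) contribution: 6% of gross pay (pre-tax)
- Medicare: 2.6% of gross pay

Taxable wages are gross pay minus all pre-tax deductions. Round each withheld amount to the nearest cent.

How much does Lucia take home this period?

$4,170.13

401(k) contribution: $5,988.18 × 0.06 = $359.29
Taxable wages = $5,988.18 − $359.29 = $5,628.89
Federal withholding: $5,628.89 × 0.1169 = $658.02
State tax withheld: $5,628.89 × 0.092 = $517.86
Medicare: $5,988.18 × 0.026 = $155.69
Employee stock purchase plan: $127.19
(Employer's $551.22 toward employee stock purchase plan is not withheld from the employee.)
Total deductions = $359.29 + $658.02 + $517.86 + $155.69 + $127.19 = $1,818.05
Net pay = $5,988.18 − $1,818.05 = $4,170.13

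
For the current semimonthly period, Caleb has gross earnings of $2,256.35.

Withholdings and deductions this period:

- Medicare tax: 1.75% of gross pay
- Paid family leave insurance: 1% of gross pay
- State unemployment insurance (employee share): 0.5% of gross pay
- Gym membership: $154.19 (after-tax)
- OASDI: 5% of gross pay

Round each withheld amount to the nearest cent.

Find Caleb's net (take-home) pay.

Medicare tax: $2,256.35 × 0.0175 = $39.49
Paid family leave insurance: $2,256.35 × 0.01 = $22.56
OASDI: $2,256.35 × 0.05 = $112.82
State unemployment insurance (employee share): $2,256.35 × 0.005 = $11.28
Gym membership: $154.19
Total deductions = $39.49 + $22.56 + $112.82 + $11.28 + $154.19 = $340.34
Net pay = $2,256.35 − $340.34 = $1,916.01

$1,916.01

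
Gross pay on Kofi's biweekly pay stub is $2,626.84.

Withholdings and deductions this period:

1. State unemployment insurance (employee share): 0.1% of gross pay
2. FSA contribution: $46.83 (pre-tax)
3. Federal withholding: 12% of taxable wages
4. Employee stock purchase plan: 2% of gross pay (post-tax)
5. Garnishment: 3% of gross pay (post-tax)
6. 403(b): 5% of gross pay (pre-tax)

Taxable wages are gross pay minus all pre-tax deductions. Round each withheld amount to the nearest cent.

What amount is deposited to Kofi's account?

403(b): $2,626.84 × 0.05 = $131.34
FSA contribution: $46.83
Pre-tax total = $131.34 + $46.83 = $178.17
Taxable wages = $2,626.84 − $178.17 = $2,448.67
Federal withholding: $2,448.67 × 0.12 = $293.84
State unemployment insurance (employee share): $2,626.84 × 0.001 = $2.63
Employee stock purchase plan: $2,626.84 × 0.02 = $52.54
Garnishment: $2,626.84 × 0.03 = $78.81
Total deductions = $131.34 + $46.83 + $293.84 + $2.63 + $52.54 + $78.81 = $605.99
Net pay = $2,626.84 − $605.99 = $2,020.85

$2,020.85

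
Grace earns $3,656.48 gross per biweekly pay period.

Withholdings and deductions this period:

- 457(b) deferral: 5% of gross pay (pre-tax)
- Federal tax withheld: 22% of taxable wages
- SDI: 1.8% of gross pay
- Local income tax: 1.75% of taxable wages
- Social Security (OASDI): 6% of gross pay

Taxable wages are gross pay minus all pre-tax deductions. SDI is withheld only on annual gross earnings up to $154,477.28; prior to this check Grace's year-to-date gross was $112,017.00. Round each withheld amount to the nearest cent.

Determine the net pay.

457(b) deferral: $3,656.48 × 0.05 = $182.82
Taxable wages = $3,656.48 − $182.82 = $3,473.66
Local income tax: $3,473.66 × 0.0175 = $60.79
Federal tax withheld: $3,473.66 × 0.22 = $764.21
Social Security (OASDI): $3,656.48 × 0.06 = $219.39
SDI: cap not yet reached, full $3,656.48 is subject → $3,656.48 × 0.018 = $65.82
Total deductions = $182.82 + $60.79 + $764.21 + $219.39 + $65.82 = $1,293.03
Net pay = $3,656.48 − $1,293.03 = $2,363.45

$2,363.45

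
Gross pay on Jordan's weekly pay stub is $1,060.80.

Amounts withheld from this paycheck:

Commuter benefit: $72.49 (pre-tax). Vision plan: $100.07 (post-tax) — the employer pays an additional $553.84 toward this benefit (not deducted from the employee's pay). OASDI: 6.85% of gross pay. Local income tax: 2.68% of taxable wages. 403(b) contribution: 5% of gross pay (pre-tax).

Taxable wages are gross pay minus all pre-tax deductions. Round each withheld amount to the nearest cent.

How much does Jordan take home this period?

403(b) contribution: $1,060.80 × 0.05 = $53.04
Commuter benefit: $72.49
Pre-tax total = $53.04 + $72.49 = $125.53
Taxable wages = $1,060.80 − $125.53 = $935.27
Local income tax: $935.27 × 0.0268 = $25.07
OASDI: $1,060.80 × 0.0685 = $72.66
Vision plan: $100.07
(Employer's $553.84 toward vision plan is not withheld from the employee.)
Total deductions = $53.04 + $72.49 + $25.07 + $72.66 + $100.07 = $323.33
Net pay = $1,060.80 − $323.33 = $737.47

$737.47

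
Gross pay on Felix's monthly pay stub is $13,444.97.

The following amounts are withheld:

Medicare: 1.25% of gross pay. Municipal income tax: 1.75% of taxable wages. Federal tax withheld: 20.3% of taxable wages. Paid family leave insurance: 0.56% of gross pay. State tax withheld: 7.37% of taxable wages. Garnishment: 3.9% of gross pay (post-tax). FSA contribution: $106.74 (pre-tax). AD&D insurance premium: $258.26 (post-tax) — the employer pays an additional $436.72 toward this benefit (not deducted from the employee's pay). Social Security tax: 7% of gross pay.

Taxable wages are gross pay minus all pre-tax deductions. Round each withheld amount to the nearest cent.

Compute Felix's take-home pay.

FSA contribution: $106.74
Taxable wages = $13,444.97 − $106.74 = $13,338.23
Federal tax withheld: $13,338.23 × 0.203 = $2,707.66
Municipal income tax: $13,338.23 × 0.0175 = $233.42
State tax withheld: $13,338.23 × 0.0737 = $983.03
Medicare: $13,444.97 × 0.0125 = $168.06
Paid family leave insurance: $13,444.97 × 0.0056 = $75.29
Social Security tax: $13,444.97 × 0.07 = $941.15
Garnishment: $13,444.97 × 0.039 = $524.35
AD&D insurance premium: $258.26
(Employer's $436.72 toward AD&D insurance premium is not withheld from the employee.)
Total deductions = $106.74 + $2,707.66 + $233.42 + $983.03 + $168.06 + $75.29 + $941.15 + $524.35 + $258.26 = $5,997.96
Net pay = $13,444.97 − $5,997.96 = $7,447.01

$7,447.01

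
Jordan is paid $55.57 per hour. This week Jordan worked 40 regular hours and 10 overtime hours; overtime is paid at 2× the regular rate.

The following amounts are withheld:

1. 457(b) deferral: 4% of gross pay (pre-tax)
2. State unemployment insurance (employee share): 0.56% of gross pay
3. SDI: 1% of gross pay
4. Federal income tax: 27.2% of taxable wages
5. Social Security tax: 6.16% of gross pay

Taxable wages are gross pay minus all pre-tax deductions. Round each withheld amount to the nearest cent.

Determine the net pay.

$2,072.80

Regular pay: 40 × $55.57 = $2,222.80
Overtime pay: 10 × $55.57 × 2 = $1,111.40
Gross pay = $2,222.80 + $1,111.40 = $3,334.20
457(b) deferral: $3,334.20 × 0.04 = $133.37
Taxable wages = $3,334.20 − $133.37 = $3,200.83
Federal income tax: $3,200.83 × 0.272 = $870.63
SDI: $3,334.20 × 0.01 = $33.34
State unemployment insurance (employee share): $3,334.20 × 0.0056 = $18.67
Social Security tax: $3,334.20 × 0.0616 = $205.39
Total deductions = $133.37 + $870.63 + $33.34 + $18.67 + $205.39 = $1,261.40
Net pay = $3,334.20 − $1,261.40 = $2,072.80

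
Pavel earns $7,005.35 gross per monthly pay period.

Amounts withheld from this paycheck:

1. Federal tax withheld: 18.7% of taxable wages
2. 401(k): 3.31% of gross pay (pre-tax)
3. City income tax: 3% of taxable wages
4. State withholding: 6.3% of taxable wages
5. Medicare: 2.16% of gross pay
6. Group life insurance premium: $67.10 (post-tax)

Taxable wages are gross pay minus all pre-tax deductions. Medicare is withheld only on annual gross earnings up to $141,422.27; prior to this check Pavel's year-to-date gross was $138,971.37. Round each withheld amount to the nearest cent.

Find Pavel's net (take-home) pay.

$4,756.86

401(k): $7,005.35 × 0.0331 = $231.88
Taxable wages = $7,005.35 − $231.88 = $6,773.47
State withholding: $6,773.47 × 0.063 = $426.73
City income tax: $6,773.47 × 0.03 = $203.20
Federal tax withheld: $6,773.47 × 0.187 = $1,266.64
Medicare: only $141,422.27 − $138,971.37 = $2,450.90 of this check is subject → $2,450.90 × 0.0216 = $52.94
Group life insurance premium: $67.10
Total deductions = $231.88 + $426.73 + $203.20 + $1,266.64 + $52.94 + $67.10 = $2,248.49
Net pay = $7,005.35 − $2,248.49 = $4,756.86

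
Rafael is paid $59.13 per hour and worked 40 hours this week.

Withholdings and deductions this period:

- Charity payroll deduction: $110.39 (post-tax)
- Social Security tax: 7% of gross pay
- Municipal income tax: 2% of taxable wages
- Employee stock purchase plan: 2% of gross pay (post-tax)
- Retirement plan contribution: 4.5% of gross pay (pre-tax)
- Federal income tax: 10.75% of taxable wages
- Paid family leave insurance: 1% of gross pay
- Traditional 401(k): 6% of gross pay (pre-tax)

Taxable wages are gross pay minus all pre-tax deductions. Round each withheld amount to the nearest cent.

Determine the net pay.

$1,500.06

Gross pay: 40 × $59.13 = $2,365.20
Traditional 401(k): $2,365.20 × 0.06 = $141.91
Retirement plan contribution: $2,365.20 × 0.045 = $106.43
Pre-tax total = $141.91 + $106.43 = $248.34
Taxable wages = $2,365.20 − $248.34 = $2,116.86
Municipal income tax: $2,116.86 × 0.02 = $42.34
Federal income tax: $2,116.86 × 0.1075 = $227.56
Social Security tax: $2,365.20 × 0.07 = $165.56
Paid family leave insurance: $2,365.20 × 0.01 = $23.65
Employee stock purchase plan: $2,365.20 × 0.02 = $47.30
Charity payroll deduction: $110.39
Total deductions = $141.91 + $106.43 + $42.34 + $227.56 + $165.56 + $23.65 + $47.30 + $110.39 = $865.14
Net pay = $2,365.20 − $865.14 = $1,500.06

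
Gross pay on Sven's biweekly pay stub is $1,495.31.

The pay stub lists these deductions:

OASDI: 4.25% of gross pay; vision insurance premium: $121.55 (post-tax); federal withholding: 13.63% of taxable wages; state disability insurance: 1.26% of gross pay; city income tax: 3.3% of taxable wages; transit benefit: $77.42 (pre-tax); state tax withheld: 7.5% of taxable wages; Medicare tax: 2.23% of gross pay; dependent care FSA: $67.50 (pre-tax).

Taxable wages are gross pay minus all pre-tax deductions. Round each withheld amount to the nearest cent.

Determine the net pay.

Dependent care FSA: $67.50
Transit benefit: $77.42
Pre-tax total = $67.50 + $77.42 = $144.92
Taxable wages = $1,495.31 − $144.92 = $1,350.39
State tax withheld: $1,350.39 × 0.075 = $101.28
Federal withholding: $1,350.39 × 0.1363 = $184.06
City income tax: $1,350.39 × 0.033 = $44.56
OASDI: $1,495.31 × 0.0425 = $63.55
Medicare tax: $1,495.31 × 0.0223 = $33.35
State disability insurance: $1,495.31 × 0.0126 = $18.84
Vision insurance premium: $121.55
Total deductions = $67.50 + $77.42 + $101.28 + $184.06 + $44.56 + $63.55 + $33.35 + $18.84 + $121.55 = $712.11
Net pay = $1,495.31 − $712.11 = $783.20

$783.20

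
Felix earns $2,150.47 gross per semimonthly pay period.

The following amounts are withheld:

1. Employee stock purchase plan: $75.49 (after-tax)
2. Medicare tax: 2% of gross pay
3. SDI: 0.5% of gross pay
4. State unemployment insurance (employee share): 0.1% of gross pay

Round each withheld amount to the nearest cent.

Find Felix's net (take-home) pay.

$2,019.07

Medicare tax: $2,150.47 × 0.02 = $43.01
State unemployment insurance (employee share): $2,150.47 × 0.001 = $2.15
SDI: $2,150.47 × 0.005 = $10.75
Employee stock purchase plan: $75.49
Total deductions = $43.01 + $2.15 + $10.75 + $75.49 = $131.40
Net pay = $2,150.47 − $131.40 = $2,019.07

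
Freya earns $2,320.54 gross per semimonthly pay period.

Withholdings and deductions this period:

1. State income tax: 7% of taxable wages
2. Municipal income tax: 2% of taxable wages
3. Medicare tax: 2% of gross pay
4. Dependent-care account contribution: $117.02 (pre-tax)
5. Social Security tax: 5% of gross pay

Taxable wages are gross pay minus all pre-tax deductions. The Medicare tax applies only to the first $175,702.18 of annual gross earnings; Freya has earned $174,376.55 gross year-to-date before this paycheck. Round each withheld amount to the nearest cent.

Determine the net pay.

Dependent-care account contribution: $117.02
Taxable wages = $2,320.54 − $117.02 = $2,203.52
State income tax: $2,203.52 × 0.07 = $154.25
Municipal income tax: $2,203.52 × 0.02 = $44.07
Medicare tax: only $175,702.18 − $174,376.55 = $1,325.63 of this check is subject → $1,325.63 × 0.02 = $26.51
Social Security tax: $2,320.54 × 0.05 = $116.03
Total deductions = $117.02 + $154.25 + $44.07 + $26.51 + $116.03 = $457.88
Net pay = $2,320.54 − $457.88 = $1,862.66

$1,862.66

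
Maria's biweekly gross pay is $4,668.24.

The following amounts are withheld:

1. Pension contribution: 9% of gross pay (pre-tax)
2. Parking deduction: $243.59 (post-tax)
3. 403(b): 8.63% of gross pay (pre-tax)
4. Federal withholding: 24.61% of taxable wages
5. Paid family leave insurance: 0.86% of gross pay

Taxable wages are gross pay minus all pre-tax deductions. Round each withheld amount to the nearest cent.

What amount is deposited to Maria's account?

403(b): $4,668.24 × 0.0863 = $402.87
Pension contribution: $4,668.24 × 0.09 = $420.14
Pre-tax total = $402.87 + $420.14 = $823.01
Taxable wages = $4,668.24 − $823.01 = $3,845.23
Federal withholding: $3,845.23 × 0.2461 = $946.31
Paid family leave insurance: $4,668.24 × 0.0086 = $40.15
Parking deduction: $243.59
Total deductions = $402.87 + $420.14 + $946.31 + $40.15 + $243.59 = $2,053.06
Net pay = $4,668.24 − $2,053.06 = $2,615.18

$2,615.18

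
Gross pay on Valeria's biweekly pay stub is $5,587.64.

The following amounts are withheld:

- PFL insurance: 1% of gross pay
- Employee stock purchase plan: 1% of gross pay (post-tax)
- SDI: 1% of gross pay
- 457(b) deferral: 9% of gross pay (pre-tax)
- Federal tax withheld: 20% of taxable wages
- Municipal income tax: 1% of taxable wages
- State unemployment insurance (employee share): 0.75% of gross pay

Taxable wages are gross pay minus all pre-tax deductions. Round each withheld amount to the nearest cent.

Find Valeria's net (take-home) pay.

$3,807.40

457(b) deferral: $5,587.64 × 0.09 = $502.89
Taxable wages = $5,587.64 − $502.89 = $5,084.75
Municipal income tax: $5,084.75 × 0.01 = $50.85
Federal tax withheld: $5,084.75 × 0.2 = $1,016.95
PFL insurance: $5,587.64 × 0.01 = $55.88
SDI: $5,587.64 × 0.01 = $55.88
State unemployment insurance (employee share): $5,587.64 × 0.0075 = $41.91
Employee stock purchase plan: $5,587.64 × 0.01 = $55.88
Total deductions = $502.89 + $50.85 + $1,016.95 + $55.88 + $55.88 + $41.91 + $55.88 = $1,780.24
Net pay = $5,587.64 − $1,780.24 = $3,807.40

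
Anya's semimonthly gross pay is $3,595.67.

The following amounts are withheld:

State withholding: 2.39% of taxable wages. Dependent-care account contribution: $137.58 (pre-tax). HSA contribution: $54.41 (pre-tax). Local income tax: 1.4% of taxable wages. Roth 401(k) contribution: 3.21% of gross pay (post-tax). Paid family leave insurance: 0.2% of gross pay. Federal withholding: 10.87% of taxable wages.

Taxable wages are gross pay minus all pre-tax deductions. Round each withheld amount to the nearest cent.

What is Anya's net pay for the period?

HSA contribution: $54.41
Dependent-care account contribution: $137.58
Pre-tax total = $54.41 + $137.58 = $191.99
Taxable wages = $3,595.67 − $191.99 = $3,403.68
Local income tax: $3,403.68 × 0.014 = $47.65
State withholding: $3,403.68 × 0.0239 = $81.35
Federal withholding: $3,403.68 × 0.1087 = $369.98
Paid family leave insurance: $3,595.67 × 0.002 = $7.19
Roth 401(k) contribution: $3,595.67 × 0.0321 = $115.42
Total deductions = $54.41 + $137.58 + $47.65 + $81.35 + $369.98 + $7.19 + $115.42 = $813.58
Net pay = $3,595.67 − $813.58 = $2,782.09

$2,782.09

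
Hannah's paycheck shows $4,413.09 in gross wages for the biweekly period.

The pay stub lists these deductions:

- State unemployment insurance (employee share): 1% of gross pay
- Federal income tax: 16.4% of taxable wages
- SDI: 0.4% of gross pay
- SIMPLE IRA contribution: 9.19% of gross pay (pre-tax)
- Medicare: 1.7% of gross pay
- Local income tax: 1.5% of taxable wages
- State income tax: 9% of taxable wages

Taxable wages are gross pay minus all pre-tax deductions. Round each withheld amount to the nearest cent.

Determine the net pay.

SIMPLE IRA contribution: $4,413.09 × 0.0919 = $405.56
Taxable wages = $4,413.09 − $405.56 = $4,007.53
Federal income tax: $4,007.53 × 0.164 = $657.23
State income tax: $4,007.53 × 0.09 = $360.68
Local income tax: $4,007.53 × 0.015 = $60.11
Medicare: $4,413.09 × 0.017 = $75.02
State unemployment insurance (employee share): $4,413.09 × 0.01 = $44.13
SDI: $4,413.09 × 0.004 = $17.65
Total deductions = $405.56 + $657.23 + $360.68 + $60.11 + $75.02 + $44.13 + $17.65 = $1,620.38
Net pay = $4,413.09 − $1,620.38 = $2,792.71

$2,792.71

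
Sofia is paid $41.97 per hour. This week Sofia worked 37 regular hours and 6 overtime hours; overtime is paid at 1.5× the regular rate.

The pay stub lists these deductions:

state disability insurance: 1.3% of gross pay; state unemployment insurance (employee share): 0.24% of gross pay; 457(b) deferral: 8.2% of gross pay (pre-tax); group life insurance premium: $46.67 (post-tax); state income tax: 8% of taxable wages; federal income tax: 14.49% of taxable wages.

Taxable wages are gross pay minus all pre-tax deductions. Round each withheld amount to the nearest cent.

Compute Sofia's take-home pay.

$1,297.32

Regular pay: 37 × $41.97 = $1,552.89
Overtime pay: 6 × $41.97 × 1.5 = $377.73
Gross pay = $1,552.89 + $377.73 = $1,930.62
457(b) deferral: $1,930.62 × 0.082 = $158.31
Taxable wages = $1,930.62 − $158.31 = $1,772.31
Federal income tax: $1,772.31 × 0.1449 = $256.81
State income tax: $1,772.31 × 0.08 = $141.78
State unemployment insurance (employee share): $1,930.62 × 0.0024 = $4.63
State disability insurance: $1,930.62 × 0.013 = $25.10
Group life insurance premium: $46.67
Total deductions = $158.31 + $256.81 + $141.78 + $4.63 + $25.10 + $46.67 = $633.30
Net pay = $1,930.62 − $633.30 = $1,297.32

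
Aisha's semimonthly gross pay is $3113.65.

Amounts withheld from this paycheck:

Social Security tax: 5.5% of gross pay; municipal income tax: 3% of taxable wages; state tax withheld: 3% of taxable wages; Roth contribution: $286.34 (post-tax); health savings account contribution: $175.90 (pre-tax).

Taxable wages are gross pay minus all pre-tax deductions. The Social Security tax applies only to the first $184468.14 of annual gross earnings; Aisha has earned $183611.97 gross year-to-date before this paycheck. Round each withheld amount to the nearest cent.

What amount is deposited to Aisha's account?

$2428.06

Health savings account contribution: $175.90
Taxable wages = $3113.65 − $175.90 = $2937.75
State tax withheld: $2937.75 × 0.03 = $88.13
Municipal income tax: $2937.75 × 0.03 = $88.13
Social Security tax: only $184468.14 − $183611.97 = $856.17 of this check is subject → $856.17 × 0.055 = $47.09
Roth contribution: $286.34
Total deductions = $175.90 + $88.13 + $88.13 + $47.09 + $286.34 = $685.59
Net pay = $3113.65 − $685.59 = $2428.06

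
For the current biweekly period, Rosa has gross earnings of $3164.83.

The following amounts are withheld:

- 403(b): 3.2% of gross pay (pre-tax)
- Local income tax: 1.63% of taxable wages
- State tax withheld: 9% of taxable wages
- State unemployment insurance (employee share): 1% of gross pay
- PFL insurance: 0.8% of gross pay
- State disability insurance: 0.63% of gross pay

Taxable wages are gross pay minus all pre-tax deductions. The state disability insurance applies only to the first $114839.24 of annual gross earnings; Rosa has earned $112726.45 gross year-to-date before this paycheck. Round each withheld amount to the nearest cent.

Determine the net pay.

$2667.62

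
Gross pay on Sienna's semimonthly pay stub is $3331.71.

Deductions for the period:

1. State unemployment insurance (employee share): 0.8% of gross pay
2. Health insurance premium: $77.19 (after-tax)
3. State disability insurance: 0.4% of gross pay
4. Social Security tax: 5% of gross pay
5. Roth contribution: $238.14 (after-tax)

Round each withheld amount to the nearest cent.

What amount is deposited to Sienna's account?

$2809.81

State disability insurance: $3331.71 × 0.004 = $13.33
Social Security tax: $3331.71 × 0.05 = $166.59
State unemployment insurance (employee share): $3331.71 × 0.008 = $26.65
Health insurance premium: $77.19
Roth contribution: $238.14
Total deductions = $13.33 + $166.59 + $26.65 + $77.19 + $238.14 = $521.90
Net pay = $3331.71 − $521.90 = $2809.81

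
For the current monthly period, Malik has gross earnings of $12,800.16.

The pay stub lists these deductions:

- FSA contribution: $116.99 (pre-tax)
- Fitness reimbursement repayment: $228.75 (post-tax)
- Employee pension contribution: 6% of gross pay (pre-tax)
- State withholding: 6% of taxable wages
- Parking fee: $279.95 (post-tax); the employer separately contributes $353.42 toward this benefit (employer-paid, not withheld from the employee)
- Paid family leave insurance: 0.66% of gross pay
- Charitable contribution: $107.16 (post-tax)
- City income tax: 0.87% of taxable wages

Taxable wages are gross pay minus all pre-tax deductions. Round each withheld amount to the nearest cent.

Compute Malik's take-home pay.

$10,396.25

FSA contribution: $116.99
Employee pension contribution: $12,800.16 × 0.06 = $768.01
Pre-tax total = $116.99 + $768.01 = $885.00
Taxable wages = $12,800.16 − $885.00 = $11,915.16
City income tax: $11,915.16 × 0.0087 = $103.66
State withholding: $11,915.16 × 0.06 = $714.91
Paid family leave insurance: $12,800.16 × 0.0066 = $84.48
Parking fee: $279.95
Fitness reimbursement repayment: $228.75
Charitable contribution: $107.16
(Employer's $353.42 toward parking fee is not withheld from the employee.)
Total deductions = $116.99 + $768.01 + $103.66 + $714.91 + $84.48 + $279.95 + $228.75 + $107.16 = $2,403.91
Net pay = $12,800.16 − $2,403.91 = $10,396.25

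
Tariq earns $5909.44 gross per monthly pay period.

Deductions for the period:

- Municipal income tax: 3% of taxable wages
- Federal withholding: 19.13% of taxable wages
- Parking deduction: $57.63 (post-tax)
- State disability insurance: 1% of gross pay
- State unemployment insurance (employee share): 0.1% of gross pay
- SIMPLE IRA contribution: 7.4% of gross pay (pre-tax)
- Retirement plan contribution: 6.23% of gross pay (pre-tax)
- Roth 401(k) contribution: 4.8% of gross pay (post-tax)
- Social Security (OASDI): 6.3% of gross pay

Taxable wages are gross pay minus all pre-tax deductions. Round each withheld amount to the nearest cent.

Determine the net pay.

Retirement plan contribution: $5909.44 × 0.0623 = $368.16
SIMPLE IRA contribution: $5909.44 × 0.074 = $437.30
Pre-tax total = $368.16 + $437.30 = $805.46
Taxable wages = $5909.44 − $805.46 = $5103.98
Federal withholding: $5103.98 × 0.1913 = $976.39
Municipal income tax: $5103.98 × 0.03 = $153.12
State unemployment insurance (employee share): $5909.44 × 0.001 = $5.91
State disability insurance: $5909.44 × 0.01 = $59.09
Social Security (OASDI): $5909.44 × 0.063 = $372.29
Roth 401(k) contribution: $5909.44 × 0.048 = $283.65
Parking deduction: $57.63
Total deductions = $368.16 + $437.30 + $976.39 + $153.12 + $5.91 + $59.09 + $372.29 + $283.65 + $57.63 = $2713.54
Net pay = $5909.44 − $2713.54 = $3195.90

$3195.90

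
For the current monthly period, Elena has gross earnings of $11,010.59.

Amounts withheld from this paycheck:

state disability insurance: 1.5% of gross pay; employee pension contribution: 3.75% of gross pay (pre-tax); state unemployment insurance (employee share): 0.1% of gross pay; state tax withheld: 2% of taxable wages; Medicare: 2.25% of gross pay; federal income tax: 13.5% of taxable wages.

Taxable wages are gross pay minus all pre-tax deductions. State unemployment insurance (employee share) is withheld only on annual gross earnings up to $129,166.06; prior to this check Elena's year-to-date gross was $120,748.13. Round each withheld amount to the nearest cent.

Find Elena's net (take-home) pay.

Employee pension contribution: $11,010.59 × 0.0375 = $412.90
Taxable wages = $11,010.59 − $412.90 = $10,597.69
Federal income tax: $10,597.69 × 0.135 = $1,430.69
State tax withheld: $10,597.69 × 0.02 = $211.95
State disability insurance: $11,010.59 × 0.015 = $165.16
State unemployment insurance (employee share): only $129,166.06 − $120,748.13 = $8,417.93 of this check is subject → $8,417.93 × 0.001 = $8.42
Medicare: $11,010.59 × 0.0225 = $247.74
Total deductions = $412.90 + $1,430.69 + $211.95 + $165.16 + $8.42 + $247.74 = $2,476.86
Net pay = $11,010.59 − $2,476.86 = $8,533.73

$8,533.73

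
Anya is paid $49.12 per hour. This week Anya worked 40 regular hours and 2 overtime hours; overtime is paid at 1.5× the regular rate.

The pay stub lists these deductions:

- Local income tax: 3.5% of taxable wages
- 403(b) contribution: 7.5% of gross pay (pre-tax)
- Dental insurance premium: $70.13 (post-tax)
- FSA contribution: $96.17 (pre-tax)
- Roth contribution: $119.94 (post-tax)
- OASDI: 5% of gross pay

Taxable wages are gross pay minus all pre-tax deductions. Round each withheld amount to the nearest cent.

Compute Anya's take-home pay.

Regular pay: 40 × $49.12 = $1,964.80
Overtime pay: 2 × $49.12 × 1.5 = $147.36
Gross pay = $1,964.80 + $147.36 = $2,112.16
FSA contribution: $96.17
403(b) contribution: $2,112.16 × 0.075 = $158.41
Pre-tax total = $96.17 + $158.41 = $254.58
Taxable wages = $2,112.16 − $254.58 = $1,857.58
Local income tax: $1,857.58 × 0.035 = $65.02
OASDI: $2,112.16 × 0.05 = $105.61
Dental insurance premium: $70.13
Roth contribution: $119.94
Total deductions = $96.17 + $158.41 + $65.02 + $105.61 + $70.13 + $119.94 = $615.28
Net pay = $2,112.16 − $615.28 = $1,496.88

$1,496.88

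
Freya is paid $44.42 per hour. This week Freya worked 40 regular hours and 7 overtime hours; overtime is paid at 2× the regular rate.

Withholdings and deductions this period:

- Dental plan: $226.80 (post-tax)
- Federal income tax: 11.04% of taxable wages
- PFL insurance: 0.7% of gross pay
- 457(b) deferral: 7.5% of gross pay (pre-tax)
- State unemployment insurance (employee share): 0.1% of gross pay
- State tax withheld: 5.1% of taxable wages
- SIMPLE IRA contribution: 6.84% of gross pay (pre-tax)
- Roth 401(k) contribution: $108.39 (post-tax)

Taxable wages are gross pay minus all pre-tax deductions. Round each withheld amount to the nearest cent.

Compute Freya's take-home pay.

$1,368.70

Regular pay: 40 × $44.42 = $1,776.80
Overtime pay: 7 × $44.42 × 2 = $621.88
Gross pay = $1,776.80 + $621.88 = $2,398.68
457(b) deferral: $2,398.68 × 0.075 = $179.90
SIMPLE IRA contribution: $2,398.68 × 0.0684 = $164.07
Pre-tax total = $179.90 + $164.07 = $343.97
Taxable wages = $2,398.68 − $343.97 = $2,054.71
State tax withheld: $2,054.71 × 0.051 = $104.79
Federal income tax: $2,054.71 × 0.1104 = $226.84
State unemployment insurance (employee share): $2,398.68 × 0.001 = $2.40
PFL insurance: $2,398.68 × 0.007 = $16.79
Dental plan: $226.80
Roth 401(k) contribution: $108.39
Total deductions = $179.90 + $164.07 + $104.79 + $226.84 + $2.40 + $16.79 + $226.80 + $108.39 = $1,029.98
Net pay = $2,398.68 − $1,029.98 = $1,368.70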